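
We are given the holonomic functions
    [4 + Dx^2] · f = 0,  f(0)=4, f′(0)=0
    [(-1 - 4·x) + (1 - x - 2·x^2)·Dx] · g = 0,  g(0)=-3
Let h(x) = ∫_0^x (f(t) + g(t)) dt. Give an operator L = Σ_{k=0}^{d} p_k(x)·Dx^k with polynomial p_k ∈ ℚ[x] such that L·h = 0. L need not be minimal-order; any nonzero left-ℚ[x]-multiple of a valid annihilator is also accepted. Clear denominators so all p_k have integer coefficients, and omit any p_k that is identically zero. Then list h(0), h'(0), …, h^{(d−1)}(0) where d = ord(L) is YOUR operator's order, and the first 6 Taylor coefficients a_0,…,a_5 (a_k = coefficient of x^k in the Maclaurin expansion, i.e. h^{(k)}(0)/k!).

L = (-68 - 304·x - 200·x^2 - 320·x^3 - 160·x^4 - 128·x^5)·Dx + (20 - 12·x - 24·x^2 - 8·x^3 - 48·x^4 - 96·x^5 - 64·x^6)·Dx^2 + (-17 - 76·x - 50·x^2 - 80·x^3 - 40·x^4 - 32·x^5)·Dx^3 + (5 - 3·x - 6·x^2 - 2·x^3 - 12·x^4 - 24·x^5 - 16·x^6)·Dx^4  (order 4).
h: a_k = 0, 1, -3/2, -17/3, -15/4, -91/15, …
ICs: h(0) = 0, h′(0) = 1, h′′(0) = -3, h′′′(0) = -34.

f: a_k = 4, 0, -8, 0, 8/3, 0, …
g: a_k = -3, -3, -9, -15, -33, -63, …
f+g: L₀ = lclm(L_f,L_g), ord ≤ 2+1.
∫: right-multiply L₀ by Dx.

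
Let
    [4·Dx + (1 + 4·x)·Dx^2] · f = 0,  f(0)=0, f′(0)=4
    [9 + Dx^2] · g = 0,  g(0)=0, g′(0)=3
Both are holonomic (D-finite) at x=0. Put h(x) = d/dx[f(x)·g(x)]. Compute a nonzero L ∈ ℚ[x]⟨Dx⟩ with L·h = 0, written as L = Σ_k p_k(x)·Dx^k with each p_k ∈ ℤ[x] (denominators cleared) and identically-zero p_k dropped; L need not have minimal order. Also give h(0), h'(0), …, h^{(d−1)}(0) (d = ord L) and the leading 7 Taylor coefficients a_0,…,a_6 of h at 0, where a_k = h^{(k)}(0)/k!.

L = (-153603 - 635688·x - 3184272·x^2 - 4292352·x^3 + 12503808·x^4 + 40310784·x^5 + 26873856·x^6) + (-47736 - 304992·x - 311040·x^2 + 2073600·x^3 + 7464960·x^4 + 5971968·x^5)·Dx + (-19110 - 88272·x - 352800·x^2 + 41472·x^3 + 3773952·x^4 + 8957952·x^5 + 5971968·x^6)·Dx^2 + (-5304 - 33888·x - 34560·x^2 + 230400·x^3 + 829440·x^4 + 663552·x^5)·Dx^3 + (-227 - 1960·x + 112·x^2 + 57600·x^3 + 264960·x^4 + 497664·x^5 + 331776·x^6)·Dx^4  (order 4).
h: a_k = 0, 24, -72, 184, -780, 3159, -62167/5, …
ICs: h(0) = 0, h′(0) = 24, h′′(0) = -144, h′′′(0) = 1104.

f: a_k = 0, 4, -8, 64/3, -64, 1024/5, -2048/3, …
g: a_k = 0, 3, 0, -9/2, 0, 81/40, 0, …
Sym-product of L_f,L_g gives L₀ (≤ ord 4).
Derive L from L₀ (diff closure).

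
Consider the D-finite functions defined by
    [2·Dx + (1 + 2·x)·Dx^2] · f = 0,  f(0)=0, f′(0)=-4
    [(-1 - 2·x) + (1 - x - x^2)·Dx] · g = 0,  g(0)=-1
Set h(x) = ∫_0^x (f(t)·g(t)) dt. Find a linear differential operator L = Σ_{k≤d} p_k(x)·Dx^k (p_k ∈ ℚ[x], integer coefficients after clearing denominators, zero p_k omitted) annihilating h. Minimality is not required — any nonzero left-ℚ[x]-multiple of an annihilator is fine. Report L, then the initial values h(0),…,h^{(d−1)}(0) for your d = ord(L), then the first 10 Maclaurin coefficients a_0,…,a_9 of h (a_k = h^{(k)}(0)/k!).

L = (4 + 8·x)·Dx + (10·x + 10·x^2)·Dx^2 + (-1 - x + 3·x^2 + 2·x^3)·Dx^3  (order 3).
h: a_k = 0, 0, 2, 0, 7/3, 4/15, 176/45, 52/105, 1667/210, 104/315, …
ICs: h(0) = 0, h′(0) = 0, h′′(0) = 4.

f: a_k = 0, -4, 4, -16/3, 8, -64/5, 64/3, -256/7, 64, -1024/9, …
g: a_k = -1, -1, -2, -3, -5, -8, -13, -21, -34, -55, …
L₀ := L_f ⊗_s L_g (sym. prod.), ord ≤ 2.
h=∫₀ˣh₀: take L = L₀·Dx.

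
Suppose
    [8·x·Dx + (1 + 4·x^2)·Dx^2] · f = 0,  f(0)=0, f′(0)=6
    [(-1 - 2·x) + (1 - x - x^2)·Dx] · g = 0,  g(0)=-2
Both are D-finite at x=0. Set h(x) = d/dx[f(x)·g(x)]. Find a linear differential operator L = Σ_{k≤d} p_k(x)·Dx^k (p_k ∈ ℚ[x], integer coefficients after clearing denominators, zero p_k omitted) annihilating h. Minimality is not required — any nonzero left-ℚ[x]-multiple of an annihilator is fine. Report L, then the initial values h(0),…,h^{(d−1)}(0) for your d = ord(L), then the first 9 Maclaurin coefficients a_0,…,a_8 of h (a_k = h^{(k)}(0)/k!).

L = (-10 + 264·x^2 + 384·x^3 + 576·x^4) + (7 + 22·x + 12·x^2 + 88·x^3 + 384·x^4 + 384·x^5)·Dx + (-1 - 3·x - 11·x^2 + 4·x^3 - 16·x^4 + 64·x^5 + 48·x^6)·Dx^2  (order 2).
h: a_k = -12, -24, -24, -80, -332, -2592/5, -1508/5, -36256/35, -32376/7, …
ICs: h(0) = -12, h′(0) = -24.

f: a_k = 0, 6, 0, -8, 0, 96/5, 0, -384/7, 0, …
g: a_k = -2, -2, -4, -6, -10, -16, -26, -42, -68, …
Product ⇒ symmetric product L₀, ord ≤ 2.
Differentiate: ansatz ord ≤ ord L₀ ⇒ L.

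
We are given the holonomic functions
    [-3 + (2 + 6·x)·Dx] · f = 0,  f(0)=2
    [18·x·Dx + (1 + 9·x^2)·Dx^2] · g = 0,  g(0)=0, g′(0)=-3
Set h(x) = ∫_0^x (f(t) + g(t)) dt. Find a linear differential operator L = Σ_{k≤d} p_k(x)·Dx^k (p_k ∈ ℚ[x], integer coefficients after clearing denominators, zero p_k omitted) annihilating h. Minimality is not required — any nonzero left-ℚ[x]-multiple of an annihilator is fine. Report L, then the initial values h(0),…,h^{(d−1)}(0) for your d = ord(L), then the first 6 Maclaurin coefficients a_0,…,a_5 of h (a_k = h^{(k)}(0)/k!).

f: a_k = 2, 3, -9/4, 27/8, -405/64, 1701/128, …
g: a_k = 0, -3, 0, 9, 0, -243/5, …
f+g: L₀ = lclm(L_f,L_g), ord ≤ 1+2.
Integrate: L := L₀·Dx.
L = (-36 - 270·x + 972·x^2 + 1458·x^3)·Dx^2 + (-33 - 144·x + 270·x^2 + 3888·x^3 + 5103·x^4)·Dx^3 + (-2 + 18·x + 108·x^2 + 324·x^3 + 1134·x^4 + 1458·x^5)·Dx^4  (order 4).
h: a_k = 0, 2, 0, -3/4, 99/32, -81/64, …
ICs: h(0) = 0, h′(0) = 2, h′′(0) = 0, h′′′(0) = -9/2.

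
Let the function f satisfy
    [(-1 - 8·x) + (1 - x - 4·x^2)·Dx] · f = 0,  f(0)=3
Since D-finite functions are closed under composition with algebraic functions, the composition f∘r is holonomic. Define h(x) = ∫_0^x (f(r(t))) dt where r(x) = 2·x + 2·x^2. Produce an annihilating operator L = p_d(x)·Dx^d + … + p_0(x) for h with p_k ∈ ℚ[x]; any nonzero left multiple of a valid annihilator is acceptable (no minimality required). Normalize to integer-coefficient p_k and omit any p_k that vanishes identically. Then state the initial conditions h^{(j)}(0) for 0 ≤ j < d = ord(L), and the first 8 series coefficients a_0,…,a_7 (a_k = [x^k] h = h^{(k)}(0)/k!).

L = (2 + 36·x + 96·x^2 + 64·x^3)·Dx + (-1 + 2·x + 18·x^2 + 32·x^3 + 16·x^4)·Dx^2  (order 2).
h: a_k = 0, 3, 3, 22, 84, 420, 2076, 74520/7, …
ICs: h(0) = 0, h′(0) = 3.

f: a_k = 3, 3, 15, 27, 87, 195, 543, 1323, …
Change of var in L_f (x↦r) gives L₀.
h=∫₀ˣh₀: take L = L₀·Dx.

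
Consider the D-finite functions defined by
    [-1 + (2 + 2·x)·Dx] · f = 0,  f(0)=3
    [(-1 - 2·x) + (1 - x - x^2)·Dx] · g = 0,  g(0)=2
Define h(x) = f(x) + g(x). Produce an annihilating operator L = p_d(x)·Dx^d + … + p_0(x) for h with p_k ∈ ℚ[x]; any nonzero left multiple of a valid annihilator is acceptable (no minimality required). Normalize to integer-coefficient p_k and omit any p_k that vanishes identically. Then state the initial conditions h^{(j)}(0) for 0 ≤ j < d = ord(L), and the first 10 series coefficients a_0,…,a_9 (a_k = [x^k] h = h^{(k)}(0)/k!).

L = (9 + 21·x + 21·x^2 + 10·x^3) + (-17 - 54·x - 87·x^2 - 74·x^3 - 25·x^4)·Dx + (2 + 14·x + 6·x^2 - 30·x^3 - 34·x^4 - 10·x^5)·Dx^2  (order 2).
h: a_k = 5, 7/2, 29/8, 99/16, 1265/128, 4117/256, 26561/1024, 86115/2048, 2226937/32768, 7211105/65536, …
ICs: h(0) = 5, h′(0) = 7/2.

f: a_k = 3, 3/2, -3/8, 3/16, -15/128, 21/256, -63/1024, 99/2048, -1287/32768, 2145/65536, …
g: a_k = 2, 2, 4, 6, 10, 16, 26, 42, 68, 110, …
L₀ := lclm(L_f,L_g); ord L₀ ≤ 1+1.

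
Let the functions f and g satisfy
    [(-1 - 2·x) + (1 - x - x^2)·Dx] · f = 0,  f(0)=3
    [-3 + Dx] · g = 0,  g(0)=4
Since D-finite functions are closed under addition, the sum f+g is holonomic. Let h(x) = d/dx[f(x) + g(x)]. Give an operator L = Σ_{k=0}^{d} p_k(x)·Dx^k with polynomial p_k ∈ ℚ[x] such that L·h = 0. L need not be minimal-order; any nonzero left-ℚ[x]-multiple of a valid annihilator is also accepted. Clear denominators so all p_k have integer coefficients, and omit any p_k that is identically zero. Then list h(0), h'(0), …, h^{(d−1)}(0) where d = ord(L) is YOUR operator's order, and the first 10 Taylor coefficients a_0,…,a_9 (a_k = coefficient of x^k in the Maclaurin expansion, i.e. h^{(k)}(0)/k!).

L = (18 + 126·x + 144·x^2 + 180·x^3 + 54·x^4) + (-9 - 48·x - 81·x^2 - 24·x^3 + 45·x^4 + 18·x^5)·Dx + (1 + 2·x + 11·x^2 - 12·x^3 - 21·x^4 - 6·x^5)·Dx^2  (order 2).
h: a_k = 15, 48, 81, 114, 321/2, 2583/10, 9063/20, 114969/140, 1665387/1120, 2991129/1120, …
ICs: h(0) = 15, h′(0) = 48.

f: a_k = 3, 3, 6, 9, 15, 24, 39, 63, 102, 165, …
g: a_k = 4, 12, 18, 18, 27/2, 81/10, 81/20, 243/140, 729/1120, 243/1120, …
L₀ := lclm(L_f,L_g); ord L₀ ≤ 1+1.
h=h₀': d/dx-closure on L₀ ⇒ L.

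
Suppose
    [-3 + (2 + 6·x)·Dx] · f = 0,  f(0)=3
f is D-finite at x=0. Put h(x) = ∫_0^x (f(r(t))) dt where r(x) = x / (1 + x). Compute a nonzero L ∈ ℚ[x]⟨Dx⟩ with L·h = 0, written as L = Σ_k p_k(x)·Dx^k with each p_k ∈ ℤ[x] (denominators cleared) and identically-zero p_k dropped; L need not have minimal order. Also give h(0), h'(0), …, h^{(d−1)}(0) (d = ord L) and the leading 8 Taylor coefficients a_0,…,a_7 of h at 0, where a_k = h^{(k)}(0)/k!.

f: a_k = 3, 9/2, -27/8, 81/16, -1215/128, 5103/256, -45927/1024, 216513/2048, …
Substitute x→r, Dx→(1/r')Dx; clear ⇒ L₀.
∫: right-multiply L₀ by Dx.
L = -3·Dx + (2 + 10·x + 8·x^2)·Dx^2  (order 2).
h: a_k = 0, 3, 9/4, -21/8, 261/64, -5031/640, 9069/512, -318915/7168, …
ICs: h(0) = 0, h′(0) = 3.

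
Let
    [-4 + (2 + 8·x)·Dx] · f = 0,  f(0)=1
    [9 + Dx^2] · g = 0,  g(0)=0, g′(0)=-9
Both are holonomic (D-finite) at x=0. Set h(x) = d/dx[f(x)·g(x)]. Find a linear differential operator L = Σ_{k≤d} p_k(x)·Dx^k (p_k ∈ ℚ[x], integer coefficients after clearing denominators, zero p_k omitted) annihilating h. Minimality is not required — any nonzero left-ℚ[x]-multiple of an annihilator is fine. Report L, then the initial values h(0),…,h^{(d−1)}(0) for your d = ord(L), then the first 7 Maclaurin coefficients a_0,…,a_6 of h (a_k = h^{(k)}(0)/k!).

f: a_k = 1, 2, -2, 4, -10, 28, -84, …
g: a_k = 0, -9, 0, 27/2, 0, -243/40, 0, …
L₀ := L_f ⊗_s L_g (sym. prod.), ord ≤ 2.
h=h₀': d/dx-closure on L₀ ⇒ L.
L = (131 + 1392·x + 4512·x^2 + 6912·x^3 + 6912·x^4) + (4 - 80·x - 576·x^2 - 768·x^3)·Dx + (7 + 80·x + 352·x^2 + 768·x^3 + 768·x^4)·Dx^2  (order 2).
h: a_k = -9, -36, 189/2, -36, 2277/8, -12609/10, 355293/80, …
ICs: h(0) = -9, h′(0) = -36.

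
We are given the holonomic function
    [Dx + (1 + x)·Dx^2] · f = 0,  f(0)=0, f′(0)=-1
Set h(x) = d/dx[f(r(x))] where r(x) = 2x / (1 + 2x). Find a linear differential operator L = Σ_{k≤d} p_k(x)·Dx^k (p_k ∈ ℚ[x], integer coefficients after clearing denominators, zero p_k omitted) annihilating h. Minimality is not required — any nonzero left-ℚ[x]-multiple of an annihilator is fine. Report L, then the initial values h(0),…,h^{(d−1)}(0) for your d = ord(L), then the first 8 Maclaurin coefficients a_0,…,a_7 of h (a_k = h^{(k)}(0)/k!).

f: a_k = 0, -1, 1/2, -1/3, 1/4, -1/5, 1/6, -1/7, …
Change of var in L_f (x↦r) gives L₀.
Differentiate: ansatz ord ≤ ord L₀ ⇒ L.
L = (6 + 16·x) + (1 + 6·x + 8·x^2)·Dx  (order 1).
h: a_k = -2, 12, -56, 240, -992, 4032, -16256, 65280, …
ICs: h(0) = -2.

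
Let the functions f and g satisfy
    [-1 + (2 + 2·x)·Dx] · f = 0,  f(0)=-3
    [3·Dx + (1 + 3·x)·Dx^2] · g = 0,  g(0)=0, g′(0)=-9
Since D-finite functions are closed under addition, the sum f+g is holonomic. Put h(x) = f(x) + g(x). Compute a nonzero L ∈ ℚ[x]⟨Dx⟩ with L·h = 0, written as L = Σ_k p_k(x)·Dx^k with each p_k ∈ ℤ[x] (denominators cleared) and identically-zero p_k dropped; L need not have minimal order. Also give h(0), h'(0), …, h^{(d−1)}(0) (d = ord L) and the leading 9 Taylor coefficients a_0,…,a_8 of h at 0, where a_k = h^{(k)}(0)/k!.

L = (27 + 9·x)·Dx + (69 + 126·x + 45·x^2)·Dx^2 + (10 + 46·x + 54·x^2 + 18·x^3)·Dx^3  (order 3).
h: a_k = -3, -21/2, 111/8, -435/16, 7791/128, -186729/1280, 373311/1024, -13437621/14336, 80622855/32768, …
ICs: h(0) = -3, h′(0) = -21/2, h′′(0) = 111/4.

f: a_k = -3, -3/2, 3/8, -3/16, 15/128, -21/256, 63/1024, -99/2048, 1287/32768, …
g: a_k = 0, -9, 27/2, -27, 243/4, -729/5, 729/2, -6561/7, 19683/8, …
f+g: L₀ = lclm(L_f,L_g), ord ≤ 1+2.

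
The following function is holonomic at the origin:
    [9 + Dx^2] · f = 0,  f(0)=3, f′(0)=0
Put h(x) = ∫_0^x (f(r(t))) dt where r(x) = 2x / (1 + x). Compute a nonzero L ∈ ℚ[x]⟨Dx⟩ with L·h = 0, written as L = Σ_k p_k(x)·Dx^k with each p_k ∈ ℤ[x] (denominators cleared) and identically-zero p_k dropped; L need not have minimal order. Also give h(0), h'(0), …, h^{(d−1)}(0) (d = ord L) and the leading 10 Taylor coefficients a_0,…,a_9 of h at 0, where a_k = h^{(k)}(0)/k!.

L = 36·Dx + (2 + 6·x + 6·x^2 + 2·x^3)·Dx^2 + (1 + 4·x + 6·x^2 + 4·x^3 + x^4)·Dx^3  (order 3).
h: a_k = 0, 3, 0, -18, 27, 0, -72, 5778/35, -2187/10, 1038/7, …
ICs: h(0) = 0, h′(0) = 3, h′′(0) = 0.

f: a_k = 3, 0, -27/2, 0, 81/8, 0, -243/80, 0, 2187/4480, 0, …
Change of var in L_f (x↦r) gives L₀.
Integrate: L := L₀·Dx.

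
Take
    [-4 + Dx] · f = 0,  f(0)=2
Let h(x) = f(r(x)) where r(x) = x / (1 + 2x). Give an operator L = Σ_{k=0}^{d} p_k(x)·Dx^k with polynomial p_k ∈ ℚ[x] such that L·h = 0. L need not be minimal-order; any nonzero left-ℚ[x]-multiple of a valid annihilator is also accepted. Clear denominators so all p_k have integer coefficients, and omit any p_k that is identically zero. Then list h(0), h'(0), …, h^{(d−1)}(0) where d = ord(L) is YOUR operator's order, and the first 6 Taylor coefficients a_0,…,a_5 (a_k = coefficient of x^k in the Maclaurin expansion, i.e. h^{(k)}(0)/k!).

f: a_k = 2, 8, 16, 64/3, 64/3, 256/15, …
f∘r: x↦r, Dx↦Dx/r' in L_f ⇒ L₀.
L = -4 + (1 + 4·x + 4·x^2)·Dx  (order 1).
h: a_k = 2, 8, 0, -32/3, 64/3, -128/5, …
ICs: h(0) = 2.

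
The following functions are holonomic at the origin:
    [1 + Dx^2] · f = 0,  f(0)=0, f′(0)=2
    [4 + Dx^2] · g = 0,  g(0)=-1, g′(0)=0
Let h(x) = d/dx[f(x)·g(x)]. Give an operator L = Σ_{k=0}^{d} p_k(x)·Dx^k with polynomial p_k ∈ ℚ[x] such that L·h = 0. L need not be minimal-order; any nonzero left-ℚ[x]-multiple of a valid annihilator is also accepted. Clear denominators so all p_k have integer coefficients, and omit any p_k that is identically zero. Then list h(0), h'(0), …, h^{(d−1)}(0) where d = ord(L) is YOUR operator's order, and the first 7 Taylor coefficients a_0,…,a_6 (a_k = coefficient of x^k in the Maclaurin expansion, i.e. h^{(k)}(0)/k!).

f: a_k = 0, 2, 0, -1/3, 0, 1/60, 0, …
g: a_k = -1, 0, 2, 0, -2/3, 0, 4/45, …
f·g: L₀ = L_f ⊗_s L_g, ord ≤ 2·2.
Differentiate: ansatz ord ≤ ord L₀ ⇒ L.
L = 9 + 10·Dx^2 + Dx^4  (order 4).
h: a_k = -2, 0, 13, 0, -121/12, 0, 1093/360, …
ICs: h(0) = -2, h′(0) = 0, h′′(0) = 26, h′′′(0) = 0.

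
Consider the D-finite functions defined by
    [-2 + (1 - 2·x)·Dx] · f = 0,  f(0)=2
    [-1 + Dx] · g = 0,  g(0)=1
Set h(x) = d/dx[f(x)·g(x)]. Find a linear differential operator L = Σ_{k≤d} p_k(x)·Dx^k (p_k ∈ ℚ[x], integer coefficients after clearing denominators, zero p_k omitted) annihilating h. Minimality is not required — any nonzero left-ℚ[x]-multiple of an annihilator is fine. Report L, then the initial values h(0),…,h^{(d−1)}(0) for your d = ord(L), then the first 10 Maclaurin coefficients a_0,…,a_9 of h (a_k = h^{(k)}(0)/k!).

f: a_k = 2, 4, 8, 16, 32, 64, 128, 256, 512, 1024, …
g: a_k = 1, 1, 1/2, 1/6, 1/24, 1/120, 1/720, 1/5040, 1/40320, 1/362880, …
f·g: L₀ = L_f ⊗_s L_g, ord ≤ 1·1.
Derive L from L₀ (diff closure).
L = (13 - 12·x + 4·x^2) + (-3 + 8·x - 4·x^2)·Dx  (order 1).
h: a_k = 6, 26, 79, 211, 6331/12, 75973/60, 354541/120, 17017969/2520, 306323443/20160, 2042156287/60480, …
ICs: h(0) = 6.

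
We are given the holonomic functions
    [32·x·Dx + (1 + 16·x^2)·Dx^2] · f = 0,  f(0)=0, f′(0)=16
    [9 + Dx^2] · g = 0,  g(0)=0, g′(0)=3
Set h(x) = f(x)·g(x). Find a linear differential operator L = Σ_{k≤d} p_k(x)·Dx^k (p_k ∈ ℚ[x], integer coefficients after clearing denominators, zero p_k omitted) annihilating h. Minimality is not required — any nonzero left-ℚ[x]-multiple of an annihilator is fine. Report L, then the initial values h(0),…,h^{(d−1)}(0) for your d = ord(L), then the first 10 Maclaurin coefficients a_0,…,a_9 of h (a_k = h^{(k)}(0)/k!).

f: a_k = 0, 16, 0, -256/3, 0, 4096/5, 0, -65536/7, 0, 1048576/9, …
g: a_k = 0, 3, 0, -9/2, 0, 81/40, 0, -243/560, 0, 243/4480, …
h₀=f·g: eliminate ⇒ L₀, order ≤ 2·2.
L = (16425 + 696384·x^2 + 2778624·x^4 + 11943936·x^6 + 47775744·x^8) + (23616·x + 543744·x^3 + 3981312·x^5 + 21233664·x^7)·Dx + (2050 + 87168·x^2 + 470016·x^4 + 2654208·x^6 + 10616832·x^8)·Dx^2 + (2624·x + 60416·x^3 + 442368·x^5 + 2359296·x^7)·Dx^3 + (25 + 1088·x^2 + 17920·x^4 + 147456·x^6 + 589824·x^8)·Dx^4  (order 4).
h: a_k = 0, 0, 48, 0, -328, 0, 2874, 0, -31953, 0, …
ICs: h(0) = 0, h′(0) = 0, h′′(0) = 96, h′′′(0) = 0.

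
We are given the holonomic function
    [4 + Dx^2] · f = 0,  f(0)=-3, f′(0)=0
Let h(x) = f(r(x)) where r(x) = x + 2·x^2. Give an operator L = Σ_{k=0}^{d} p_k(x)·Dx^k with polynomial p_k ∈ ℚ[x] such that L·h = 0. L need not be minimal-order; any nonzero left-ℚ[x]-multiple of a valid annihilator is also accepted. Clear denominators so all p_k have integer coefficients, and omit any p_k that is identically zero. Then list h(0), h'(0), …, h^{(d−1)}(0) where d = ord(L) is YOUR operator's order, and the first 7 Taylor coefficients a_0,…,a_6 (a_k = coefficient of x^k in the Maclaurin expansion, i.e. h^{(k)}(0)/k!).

L = (4 + 48·x + 192·x^2 + 256·x^3) - 4·Dx + (1 + 4·x)·Dx^2  (order 2).
h: a_k = -3, 0, 6, 24, 22, -16, -716/15, …
ICs: h(0) = -3, h′(0) = 0.

f: a_k = -3, 0, 6, 0, -2, 0, 4/15, …
Substitute x→r, Dx→(1/r')Dx; clear ⇒ L₀.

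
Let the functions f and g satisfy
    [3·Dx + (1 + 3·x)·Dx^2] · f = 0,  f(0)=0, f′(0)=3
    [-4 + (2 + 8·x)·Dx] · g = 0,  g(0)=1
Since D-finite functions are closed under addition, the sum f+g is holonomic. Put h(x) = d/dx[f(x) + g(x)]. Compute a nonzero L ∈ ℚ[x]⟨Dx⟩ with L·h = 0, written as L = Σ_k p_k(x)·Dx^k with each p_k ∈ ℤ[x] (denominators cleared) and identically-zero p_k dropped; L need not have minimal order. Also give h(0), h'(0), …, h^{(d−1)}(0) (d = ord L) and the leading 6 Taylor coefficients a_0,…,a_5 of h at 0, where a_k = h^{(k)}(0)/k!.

L = 36·x + (6 + 72·x + 180·x^2)·Dx + (1 + 13·x + 54·x^2 + 72·x^3)·Dx^2  (order 2).
h: a_k = 5, -13, 39, -121, 383, -1233, …
ICs: h(0) = 5, h′(0) = -13.

f: a_k = 0, 3, -9/2, 9, -81/4, 243/5, …
g: a_k = 1, 2, -2, 4, -10, 28, …
Sum ⇒ L₀ = lclm(L_f,L_g) in ℚ(x)⟨Dx⟩.
h=h₀': d/dx-closure on L₀ ⇒ L.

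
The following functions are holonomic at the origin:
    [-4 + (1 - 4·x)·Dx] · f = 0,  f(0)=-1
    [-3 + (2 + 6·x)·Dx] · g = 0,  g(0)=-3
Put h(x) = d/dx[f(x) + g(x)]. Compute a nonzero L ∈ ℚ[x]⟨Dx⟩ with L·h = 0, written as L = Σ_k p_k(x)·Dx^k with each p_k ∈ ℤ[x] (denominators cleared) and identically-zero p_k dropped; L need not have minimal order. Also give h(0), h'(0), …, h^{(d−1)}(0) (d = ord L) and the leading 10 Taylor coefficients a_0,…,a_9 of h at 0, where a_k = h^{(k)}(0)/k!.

L = (-792 - 864·x) + (-357 - 2520·x - 3024·x^2)·Dx + (38 + 34·x - 528·x^2 - 864·x^3)·Dx^2  (order 2).
h: a_k = -17/2, -101/4, -3315/16, -31553/32, -1336235/256, -12445131/512, -236396615/2048, -2139039641/4096, -154998802971/65536, -1372236312935/131072, …
ICs: h(0) = -17/2, h′(0) = -101/4.

f: a_k = -1, -4, -16, -64, -256, -1024, -4096, -16384, -65536, -262144, …
g: a_k = -3, -9/2, 27/8, -81/16, 1215/128, -5103/256, 45927/1024, -216513/2048, 8444007/32768, -42220035/65536, …
Sum ⇒ L₀ = lclm(L_f,L_g) in ℚ(x)⟨Dx⟩.
h=h₀': d/dx-closure on L₀ ⇒ L.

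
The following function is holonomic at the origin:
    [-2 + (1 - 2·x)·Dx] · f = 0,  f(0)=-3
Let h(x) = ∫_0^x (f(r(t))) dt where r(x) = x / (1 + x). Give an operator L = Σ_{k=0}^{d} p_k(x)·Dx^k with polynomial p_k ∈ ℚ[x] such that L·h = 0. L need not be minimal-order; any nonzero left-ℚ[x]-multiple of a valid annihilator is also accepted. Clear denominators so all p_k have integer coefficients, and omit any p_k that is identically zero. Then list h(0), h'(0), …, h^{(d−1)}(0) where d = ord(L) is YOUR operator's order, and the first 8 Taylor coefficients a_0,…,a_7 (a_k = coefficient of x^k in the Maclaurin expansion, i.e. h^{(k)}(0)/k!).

L = 2·Dx + (-1 + x^2)·Dx^2  (order 2).
h: a_k = 0, -3, -3, -2, -3/2, -6/5, -1, -6/7, …
ICs: h(0) = 0, h′(0) = -3.

f: a_k = -3, -6, -12, -24, -48, -96, -192, -384, …
f∘r: x↦r, Dx↦Dx/r' in L_f ⇒ L₀.
Integrate: L := L₀·Dx.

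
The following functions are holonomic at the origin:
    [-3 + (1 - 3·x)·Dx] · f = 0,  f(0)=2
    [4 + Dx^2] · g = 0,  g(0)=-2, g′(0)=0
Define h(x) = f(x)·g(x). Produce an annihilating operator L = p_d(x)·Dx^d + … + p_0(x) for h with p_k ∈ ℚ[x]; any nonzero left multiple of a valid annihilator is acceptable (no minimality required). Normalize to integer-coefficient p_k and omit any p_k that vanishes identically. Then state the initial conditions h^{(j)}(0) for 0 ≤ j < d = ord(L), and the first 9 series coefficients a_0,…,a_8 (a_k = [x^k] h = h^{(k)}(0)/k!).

L = (-4 + 12·x) + 6·Dx + (-1 + 3·x)·Dx^2  (order 2).
h: a_k = -4, -12, -28, -84, -764/3, -764, -103124/45, -103124/15, -1299364/63, …
ICs: h(0) = -4, h′(0) = -12.

f: a_k = 2, 6, 18, 54, 162, 486, 1458, 4374, 13122, …
g: a_k = -2, 0, 4, 0, -4/3, 0, 8/45, 0, -4/315, …
h₀=f·g: eliminate ⇒ L₀, order ≤ 1·2.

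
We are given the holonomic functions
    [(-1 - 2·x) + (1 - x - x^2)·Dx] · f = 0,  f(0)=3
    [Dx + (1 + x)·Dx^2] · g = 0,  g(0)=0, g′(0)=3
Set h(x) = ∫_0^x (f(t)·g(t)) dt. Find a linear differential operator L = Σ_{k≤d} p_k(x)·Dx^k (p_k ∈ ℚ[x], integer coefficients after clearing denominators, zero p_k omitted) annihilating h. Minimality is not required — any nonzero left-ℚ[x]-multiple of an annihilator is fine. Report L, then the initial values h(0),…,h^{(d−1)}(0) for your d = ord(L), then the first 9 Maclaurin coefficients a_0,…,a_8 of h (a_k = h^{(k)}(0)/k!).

f: a_k = 3, 3, 6, 9, 15, 24, 39, 63, 102, …
g: a_k = 0, 3, -3/2, 1, -3/4, 3/5, -1/2, 3/7, -3/8, …
f·g: L₀ = L_f ⊗_s L_g, ord ≤ 1·2.
∫: right-multiply L₀ by Dx.
L = (3 + 4·x)·Dx + (1 + 7·x + 5·x^2)·Dx^2 + (-1 + 2·x^2 + x^3)·Dx^3  (order 3).
h: a_k = 0, 0, 9/2, 3/2, 33/8, 15/4, 247/40, 543/70, 12969/1120, …
ICs: h(0) = 0, h′(0) = 0, h′′(0) = 9.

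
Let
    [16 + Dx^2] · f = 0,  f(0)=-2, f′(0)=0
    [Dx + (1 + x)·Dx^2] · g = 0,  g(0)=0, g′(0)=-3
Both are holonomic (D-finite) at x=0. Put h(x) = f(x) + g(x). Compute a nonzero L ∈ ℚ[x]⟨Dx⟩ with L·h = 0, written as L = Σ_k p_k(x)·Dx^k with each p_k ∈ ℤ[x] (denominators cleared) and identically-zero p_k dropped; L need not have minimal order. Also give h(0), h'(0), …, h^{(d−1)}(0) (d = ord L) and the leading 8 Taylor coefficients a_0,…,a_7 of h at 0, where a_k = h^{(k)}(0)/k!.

f: a_k = -2, 0, 16, 0, -64/3, 0, 512/45, 0, …
g: a_k = 0, -3, 3/2, -1, 3/4, -3/5, 1/2, -3/7, …
L₀ := lclm(L_f,L_g); ord L₀ ≤ 2+2.
L = (176 + 256·x + 128·x^2)·Dx + (144 + 400·x + 384·x^2 + 128·x^3)·Dx^2 + (11 + 16·x + 8·x^2)·Dx^3 + (9 + 25·x + 24·x^2 + 8·x^3)·Dx^4  (order 4).
h: a_k = -2, -3, 35/2, -1, -247/12, -3/5, 1069/90, -3/7, …
ICs: h(0) = -2, h′(0) = -3, h′′(0) = 35, h′′′(0) = -6.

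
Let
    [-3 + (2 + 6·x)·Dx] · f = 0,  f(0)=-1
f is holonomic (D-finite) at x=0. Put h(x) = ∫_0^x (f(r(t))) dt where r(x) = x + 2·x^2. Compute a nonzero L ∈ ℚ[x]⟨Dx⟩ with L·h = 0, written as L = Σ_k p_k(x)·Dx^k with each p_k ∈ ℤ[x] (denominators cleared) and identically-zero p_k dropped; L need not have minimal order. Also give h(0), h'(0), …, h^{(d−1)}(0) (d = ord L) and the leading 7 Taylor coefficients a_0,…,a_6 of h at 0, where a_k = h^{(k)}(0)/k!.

f: a_k = -1, -3/2, 9/8, -27/16, 405/128, -1701/256, 15309/1024, …
Substitute x→r, Dx→(1/r')Dx; clear ⇒ L₀.
h=∫h₀ ⇒ L = L₀·Dx.
L = (-3 - 12·x)·Dx + (2 + 6·x + 12·x^2)·Dx^2  (order 2).
h: a_k = 0, -1, -3/4, -5/8, 45/64, -63/128, -135/512, …
ICs: h(0) = 0, h′(0) = -1.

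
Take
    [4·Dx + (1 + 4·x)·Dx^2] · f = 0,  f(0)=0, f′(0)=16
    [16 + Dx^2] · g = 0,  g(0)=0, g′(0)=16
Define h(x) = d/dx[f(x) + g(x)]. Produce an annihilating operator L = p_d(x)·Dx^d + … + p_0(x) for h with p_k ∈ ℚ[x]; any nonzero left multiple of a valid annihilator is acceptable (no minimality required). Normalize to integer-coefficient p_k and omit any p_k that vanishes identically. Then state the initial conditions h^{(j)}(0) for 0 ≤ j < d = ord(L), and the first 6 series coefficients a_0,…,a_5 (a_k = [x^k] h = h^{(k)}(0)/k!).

f: a_k = 0, 16, -32, 256/3, -256, 4096/5, …
g: a_k = 0, 16, 0, -128/3, 0, 512/15, …
Sum ⇒ L₀ = lclm(L_f,L_g) in ℚ(x)⟨Dx⟩.
Derive L from L₀ (diff closure).
L = (448 + 512·x + 1024·x^2) + (48 + 320·x + 768·x^2 + 1024·x^3)·Dx + (28 + 32·x + 64·x^2)·Dx^2 + (3 + 20·x + 48·x^2 + 64·x^3)·Dx^3  (order 3).
h: a_k = 32, -64, 128, -1024, 12800/3, -16384, …
ICs: h(0) = 32, h′(0) = -64, h′′(0) = 256.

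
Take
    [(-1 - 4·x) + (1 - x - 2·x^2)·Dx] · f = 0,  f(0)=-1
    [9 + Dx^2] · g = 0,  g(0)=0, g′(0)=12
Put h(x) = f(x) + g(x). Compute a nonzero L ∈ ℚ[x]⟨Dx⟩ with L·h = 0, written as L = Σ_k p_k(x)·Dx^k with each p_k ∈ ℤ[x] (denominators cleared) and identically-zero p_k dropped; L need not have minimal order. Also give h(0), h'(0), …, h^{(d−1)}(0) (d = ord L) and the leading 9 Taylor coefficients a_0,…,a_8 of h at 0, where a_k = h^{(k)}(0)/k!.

f: a_k = -1, -1, -3, -5, -11, -21, -43, -85, -171, …
g: a_k = 0, 12, 0, -18, 0, 81/10, 0, -243/140, 0, …
h₀=f+g: left-lcm gives L₀, ord ≤ 3.
L = (117 + 486·x + 135·x^2 + 360·x^3 + 540·x^4 + 432·x^5) + (-45 + 63·x + 81·x^2 - 153·x^3 - 18·x^4 + 324·x^5 + 216·x^6)·Dx + (13 + 54·x + 15·x^2 + 40·x^3 + 60·x^4 + 48·x^5)·Dx^2 + (-5 + 7·x + 9·x^2 - 17·x^3 - 2·x^4 + 36·x^5 + 24·x^6)·Dx^3  (order 3).
h: a_k = -1, 11, -3, -23, -11, -129/10, -43, -12143/140, -171, …
ICs: h(0) = -1, h′(0) = 11, h′′(0) = -6.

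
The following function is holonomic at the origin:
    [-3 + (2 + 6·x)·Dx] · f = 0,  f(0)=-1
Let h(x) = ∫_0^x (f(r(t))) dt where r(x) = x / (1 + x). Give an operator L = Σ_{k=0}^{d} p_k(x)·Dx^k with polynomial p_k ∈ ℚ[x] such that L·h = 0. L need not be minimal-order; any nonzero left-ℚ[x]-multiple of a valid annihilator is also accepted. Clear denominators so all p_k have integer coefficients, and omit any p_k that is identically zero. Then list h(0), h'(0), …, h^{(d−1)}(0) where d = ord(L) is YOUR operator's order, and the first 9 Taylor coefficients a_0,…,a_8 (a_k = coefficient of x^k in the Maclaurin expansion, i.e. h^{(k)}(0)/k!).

f: a_k = -1, -3/2, 9/8, -27/16, 405/128, -1701/256, 15309/1024, -72171/2048, 2814669/32768, …
Change of var in L_f (x↦r) gives L₀.
h=∫₀ˣh₀: take L = L₀·Dx.
L = -3·Dx + (2 + 10·x + 8·x^2)·Dx^2  (order 2).
h: a_k = 0, -1, -3/4, 7/8, -87/64, 1677/640, -3023/512, 106305/7168, -658335/16384, …
ICs: h(0) = 0, h′(0) = -1.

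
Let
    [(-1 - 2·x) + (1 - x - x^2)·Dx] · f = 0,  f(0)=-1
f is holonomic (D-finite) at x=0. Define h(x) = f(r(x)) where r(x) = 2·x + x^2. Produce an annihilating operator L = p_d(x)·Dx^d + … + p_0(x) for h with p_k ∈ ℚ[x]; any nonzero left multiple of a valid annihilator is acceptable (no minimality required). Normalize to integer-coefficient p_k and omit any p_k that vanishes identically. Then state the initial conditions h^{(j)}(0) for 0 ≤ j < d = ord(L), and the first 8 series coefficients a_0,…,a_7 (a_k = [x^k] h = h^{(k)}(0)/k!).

f: a_k = -1, -1, -2, -3, -5, -8, -13, -21, …
Substitute x→r, Dx→(1/r')Dx; clear ⇒ L₀.
L = (2 + 10·x + 12·x^2 + 4·x^3) + (-1 + 2·x + 5·x^2 + 4·x^3 + x^4)·Dx  (order 1).
h: a_k = -1, -2, -9, -32, -118, -434, -1595, -5864, …
ICs: h(0) = -1.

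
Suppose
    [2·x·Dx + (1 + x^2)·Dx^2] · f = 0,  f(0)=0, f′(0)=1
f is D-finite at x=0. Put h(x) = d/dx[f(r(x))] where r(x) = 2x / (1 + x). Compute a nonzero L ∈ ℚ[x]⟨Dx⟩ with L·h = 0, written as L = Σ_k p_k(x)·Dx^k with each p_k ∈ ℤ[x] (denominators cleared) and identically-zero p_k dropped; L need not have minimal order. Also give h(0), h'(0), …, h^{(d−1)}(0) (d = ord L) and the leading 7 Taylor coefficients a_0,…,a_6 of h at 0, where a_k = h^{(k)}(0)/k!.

L = (2 + 10·x) + (1 + 2·x + 5·x^2)·Dx  (order 1).
h: a_k = 2, -4, -2, 24, -38, -44, 278, …
ICs: h(0) = 2.

f: a_k = 0, 1, 0, -1/3, 0, 1/5, 0, …
Substitute x→r, Dx→(1/r')Dx; clear ⇒ L₀.
h₀' ⇒ L via d/dx closure of L₀.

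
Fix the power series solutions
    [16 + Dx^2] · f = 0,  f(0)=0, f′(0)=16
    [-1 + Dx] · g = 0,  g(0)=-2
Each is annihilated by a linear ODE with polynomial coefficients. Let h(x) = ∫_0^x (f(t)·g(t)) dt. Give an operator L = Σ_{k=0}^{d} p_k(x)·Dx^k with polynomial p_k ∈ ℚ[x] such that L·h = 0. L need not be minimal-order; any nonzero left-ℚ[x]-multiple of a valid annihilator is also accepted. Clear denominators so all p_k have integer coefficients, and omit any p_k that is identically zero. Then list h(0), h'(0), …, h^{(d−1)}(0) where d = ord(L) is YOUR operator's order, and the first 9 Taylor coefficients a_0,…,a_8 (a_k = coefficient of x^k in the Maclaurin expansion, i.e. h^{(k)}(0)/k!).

f: a_k = 0, 16, 0, -128/3, 0, 512/15, 0, -4096/315, 0, …
g: a_k = -2, -2, -1, -1/3, -1/12, -1/60, -1/360, -1/2520, -1/20160, …
L₀ := L_f ⊗_s L_g (sym. prod.), ord ≤ 2.
∫: right-multiply L₀ by Dx.
L = 17·Dx - 2·Dx^2 + Dx^3  (order 3).
h: a_k = 0, 0, -16, -32/3, 52/3, 16, -202/45, -2444/315, -727/1260, …
ICs: h(0) = 0, h′(0) = 0, h′′(0) = -32.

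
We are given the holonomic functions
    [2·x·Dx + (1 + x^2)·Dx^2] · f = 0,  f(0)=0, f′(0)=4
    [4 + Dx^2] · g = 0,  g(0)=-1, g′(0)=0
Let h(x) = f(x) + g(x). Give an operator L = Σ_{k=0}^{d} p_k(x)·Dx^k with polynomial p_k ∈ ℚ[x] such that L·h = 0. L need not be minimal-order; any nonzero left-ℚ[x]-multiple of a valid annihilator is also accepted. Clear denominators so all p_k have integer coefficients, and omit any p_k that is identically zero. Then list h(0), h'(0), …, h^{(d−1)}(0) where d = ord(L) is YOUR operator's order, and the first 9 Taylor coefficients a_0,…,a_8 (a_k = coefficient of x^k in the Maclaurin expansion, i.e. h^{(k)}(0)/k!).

L = (-32·x + 80·x^3 + 16·x^5)·Dx + (4 + 32·x^2 + 36·x^4 + 8·x^6)·Dx^2 + (-8·x + 20·x^3 + 4·x^5)·Dx^3 + (1 + 8·x^2 + 9·x^4 + 2·x^6)·Dx^4  (order 4).
h: a_k = -1, 4, 2, -4/3, -2/3, 4/5, 4/45, -4/7, -2/315, …
ICs: h(0) = -1, h′(0) = 4, h′′(0) = 4, h′′′(0) = -8.

f: a_k = 0, 4, 0, -4/3, 0, 4/5, 0, -4/7, 0, …
g: a_k = -1, 0, 2, 0, -2/3, 0, 4/45, 0, -2/315, …
Sum ⇒ L₀ = lclm(L_f,L_g) in ℚ(x)⟨Dx⟩.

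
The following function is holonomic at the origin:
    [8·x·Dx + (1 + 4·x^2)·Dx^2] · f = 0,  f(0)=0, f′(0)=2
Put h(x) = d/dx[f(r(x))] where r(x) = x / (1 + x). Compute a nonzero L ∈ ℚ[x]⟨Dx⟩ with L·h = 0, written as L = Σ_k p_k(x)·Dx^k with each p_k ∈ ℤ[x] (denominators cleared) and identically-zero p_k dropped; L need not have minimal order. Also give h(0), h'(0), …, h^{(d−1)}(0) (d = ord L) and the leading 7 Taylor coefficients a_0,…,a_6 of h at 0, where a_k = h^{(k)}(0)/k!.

f: a_k = 0, 2, 0, -8/3, 0, 32/5, 0, …
Substitute x→r, Dx→(1/r')Dx; clear ⇒ L₀.
h₀' ⇒ L via d/dx closure of L₀.
L = (2 + 10·x) + (1 + 2·x + 5·x^2)·Dx  (order 1).
h: a_k = 2, -4, -2, 24, -38, -44, 278, …
ICs: h(0) = 2.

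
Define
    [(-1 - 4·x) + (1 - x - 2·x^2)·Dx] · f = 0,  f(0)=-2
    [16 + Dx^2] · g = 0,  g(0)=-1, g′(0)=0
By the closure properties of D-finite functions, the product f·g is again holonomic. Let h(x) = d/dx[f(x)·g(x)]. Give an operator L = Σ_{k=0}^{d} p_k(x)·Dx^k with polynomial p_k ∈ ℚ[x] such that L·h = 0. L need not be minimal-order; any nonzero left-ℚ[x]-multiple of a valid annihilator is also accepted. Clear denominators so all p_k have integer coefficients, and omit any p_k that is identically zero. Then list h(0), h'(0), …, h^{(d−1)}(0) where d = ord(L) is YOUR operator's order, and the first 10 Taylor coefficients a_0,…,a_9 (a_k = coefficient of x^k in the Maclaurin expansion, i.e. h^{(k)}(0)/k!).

f: a_k = -2, -2, -6, -10, -22, -42, -86, -170, -342, -682, …
g: a_k = -1, 0, 8, 0, -32/3, 0, 256/45, 0, -512/315, 0, …
Sym-product of L_f,L_g gives L₀ (≤ ord 2).
Differentiate: ansatz ord ≤ ord L₀ ⇒ L.
L = (4 - 128·x - 192·x^2 + 256·x^3 + 256·x^4) + (-5 - 12·x + 48·x^2 + 64·x^3)·Dx + (3 - 7·x - 10·x^2 + 16·x^3 + 16·x^4)·Dx^2  (order 2).
h: a_k = 2, -20, -18, -56/3, -250/3, -3364/15, -22274/45, -358384/315, -89346/35, -16121164/2835, …
ICs: h(0) = 2, h′(0) = -20.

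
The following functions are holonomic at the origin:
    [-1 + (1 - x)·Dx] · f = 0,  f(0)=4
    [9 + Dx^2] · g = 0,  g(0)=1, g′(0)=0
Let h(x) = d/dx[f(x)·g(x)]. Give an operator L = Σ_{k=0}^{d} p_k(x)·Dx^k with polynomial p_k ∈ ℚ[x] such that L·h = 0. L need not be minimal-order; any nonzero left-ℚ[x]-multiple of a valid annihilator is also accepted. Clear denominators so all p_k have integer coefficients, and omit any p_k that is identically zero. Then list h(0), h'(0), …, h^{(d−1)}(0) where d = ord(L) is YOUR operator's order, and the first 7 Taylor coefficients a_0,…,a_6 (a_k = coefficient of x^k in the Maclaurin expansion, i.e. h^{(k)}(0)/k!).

L = (7 - 18·x + 9·x^2) + (-2 + 2·x)·Dx + (1 - 2·x + x^2)·Dx^2  (order 2).
h: a_k = 4, -28, -42, -2, -5/2, -273/10, -637/20, …
ICs: h(0) = 4, h′(0) = -28.

f: a_k = 4, 4, 4, 4, 4, 4, 4, …
g: a_k = 1, 0, -9/2, 0, 27/8, 0, -81/80, …
Sym-product of L_f,L_g gives L₀ (≤ ord 2).
h=h₀': d/dx-closure on L₀ ⇒ L.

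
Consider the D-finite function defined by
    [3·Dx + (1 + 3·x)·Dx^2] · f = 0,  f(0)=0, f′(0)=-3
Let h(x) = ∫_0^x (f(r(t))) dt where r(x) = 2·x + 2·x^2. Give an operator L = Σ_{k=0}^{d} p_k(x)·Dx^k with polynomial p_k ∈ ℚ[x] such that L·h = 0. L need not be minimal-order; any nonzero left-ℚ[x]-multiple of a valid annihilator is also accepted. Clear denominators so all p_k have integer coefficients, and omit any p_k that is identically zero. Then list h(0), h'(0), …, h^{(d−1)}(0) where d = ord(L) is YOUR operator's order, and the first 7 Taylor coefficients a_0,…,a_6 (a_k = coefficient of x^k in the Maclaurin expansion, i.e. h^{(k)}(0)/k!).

L = (4 + 12·x + 12·x^2)·Dx^2 + (1 + 8·x + 18·x^2 + 12·x^3)·Dx^3  (order 3).
h: a_k = 0, 0, -3, 4, -9, 126/5, -396/5, …
ICs: h(0) = 0, h′(0) = 0, h′′(0) = -6.

f: a_k = 0, -3, 9/2, -9, 81/4, -243/5, 243/2, …
Substitute x→r, Dx→(1/r')Dx; clear ⇒ L₀.
Integrate: L := L₀·Dx.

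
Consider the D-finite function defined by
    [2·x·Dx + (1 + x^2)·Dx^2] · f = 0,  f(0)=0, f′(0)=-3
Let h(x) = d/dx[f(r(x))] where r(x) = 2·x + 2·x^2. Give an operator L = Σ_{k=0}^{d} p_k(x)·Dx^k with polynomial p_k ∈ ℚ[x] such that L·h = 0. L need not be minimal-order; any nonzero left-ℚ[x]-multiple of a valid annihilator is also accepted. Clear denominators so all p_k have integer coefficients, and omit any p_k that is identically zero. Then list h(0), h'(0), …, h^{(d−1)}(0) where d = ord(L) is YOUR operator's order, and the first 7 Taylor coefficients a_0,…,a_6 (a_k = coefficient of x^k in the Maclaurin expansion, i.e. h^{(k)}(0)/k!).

L = (-2 + 8·x + 32·x^2 + 48·x^3 + 24·x^4) + (1 + 2·x + 4·x^2 + 16·x^3 + 20·x^4 + 8·x^5)·Dx  (order 1).
h: a_k = -6, -12, 24, 96, 24, -528, -960, …
ICs: h(0) = -6.

f: a_k = 0, -3, 0, 1, 0, -3/5, 0, …
Change of var in L_f (x↦r) gives L₀.
Differentiate: ansatz ord ≤ ord L₀ ⇒ L.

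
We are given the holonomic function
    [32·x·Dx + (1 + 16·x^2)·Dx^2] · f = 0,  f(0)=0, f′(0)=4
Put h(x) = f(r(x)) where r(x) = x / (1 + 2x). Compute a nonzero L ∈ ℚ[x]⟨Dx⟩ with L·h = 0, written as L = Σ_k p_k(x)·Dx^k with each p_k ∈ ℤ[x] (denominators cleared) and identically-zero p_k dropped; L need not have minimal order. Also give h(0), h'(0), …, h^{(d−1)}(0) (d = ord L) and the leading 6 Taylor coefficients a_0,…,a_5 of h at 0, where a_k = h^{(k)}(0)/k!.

L = (4 + 40·x)·Dx + (1 + 4·x + 20·x^2)·Dx^2  (order 2).
h: a_k = 0, 4, -8, -16/3, 96, -1216/5, …
ICs: h(0) = 0, h′(0) = 4.

f: a_k = 0, 4, 0, -64/3, 0, 1024/5, …
Change of var in L_f (x↦r) gives L₀.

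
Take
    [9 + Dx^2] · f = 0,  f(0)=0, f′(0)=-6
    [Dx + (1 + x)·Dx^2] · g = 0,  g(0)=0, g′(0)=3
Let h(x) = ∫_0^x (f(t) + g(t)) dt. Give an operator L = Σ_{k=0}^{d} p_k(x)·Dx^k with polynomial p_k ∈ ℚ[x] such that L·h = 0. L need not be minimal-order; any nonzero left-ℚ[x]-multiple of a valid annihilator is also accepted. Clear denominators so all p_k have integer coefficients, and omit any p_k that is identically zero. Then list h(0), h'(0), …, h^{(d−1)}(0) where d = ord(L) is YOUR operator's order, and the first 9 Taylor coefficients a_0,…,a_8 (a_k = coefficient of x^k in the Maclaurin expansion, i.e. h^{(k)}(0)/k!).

f: a_k = 0, -6, 0, 9, 0, -81/20, 0, 243/280, 0, …
g: a_k = 0, 3, -3/2, 1, -3/4, 3/5, -1/2, 3/7, -3/8, …
L₀ := lclm(L_f,L_g); ord L₀ ≤ 2+2.
h=∫h₀ ⇒ L = L₀·Dx.
L = (135 + 162·x + 81·x^2)·Dx^2 + (99 + 261·x + 243·x^2 + 81·x^3)·Dx^3 + (15 + 18·x + 9·x^2)·Dx^4 + (11 + 29·x + 27·x^2 + 9·x^3)·Dx^5  (order 5).
h: a_k = 0, 0, -3/2, -1/2, 5/2, -3/20, -23/40, -1/14, 363/2240, …
ICs: h(0) = 0, h′(0) = 0, h′′(0) = -3, h′′′(0) = -3, h′′′′(0) = 60.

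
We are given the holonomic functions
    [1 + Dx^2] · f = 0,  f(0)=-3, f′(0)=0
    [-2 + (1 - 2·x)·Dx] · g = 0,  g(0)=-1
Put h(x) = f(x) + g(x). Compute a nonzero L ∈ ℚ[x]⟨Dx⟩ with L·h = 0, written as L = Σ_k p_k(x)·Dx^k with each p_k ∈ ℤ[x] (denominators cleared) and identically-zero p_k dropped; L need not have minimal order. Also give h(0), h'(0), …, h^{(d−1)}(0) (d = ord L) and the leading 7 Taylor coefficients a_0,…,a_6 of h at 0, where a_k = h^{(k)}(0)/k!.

f: a_k = -3, 0, 3/2, 0, -1/8, 0, 1/240, …
g: a_k = -1, -2, -4, -8, -16, -32, -64, …
Sum ⇒ L₀ = lclm(L_f,L_g) in ℚ(x)⟨Dx⟩.
L = (-50 + 8·x - 8·x^2) + (9 - 22·x + 12·x^2 - 8·x^3)·Dx + (-50 + 8·x - 8·x^2)·Dx^2 + (9 - 22·x + 12·x^2 - 8·x^3)·Dx^3  (order 3).
h: a_k = -4, -2, -5/2, -8, -129/8, -32, -15359/240, …
ICs: h(0) = -4, h′(0) = -2, h′′(0) = -5.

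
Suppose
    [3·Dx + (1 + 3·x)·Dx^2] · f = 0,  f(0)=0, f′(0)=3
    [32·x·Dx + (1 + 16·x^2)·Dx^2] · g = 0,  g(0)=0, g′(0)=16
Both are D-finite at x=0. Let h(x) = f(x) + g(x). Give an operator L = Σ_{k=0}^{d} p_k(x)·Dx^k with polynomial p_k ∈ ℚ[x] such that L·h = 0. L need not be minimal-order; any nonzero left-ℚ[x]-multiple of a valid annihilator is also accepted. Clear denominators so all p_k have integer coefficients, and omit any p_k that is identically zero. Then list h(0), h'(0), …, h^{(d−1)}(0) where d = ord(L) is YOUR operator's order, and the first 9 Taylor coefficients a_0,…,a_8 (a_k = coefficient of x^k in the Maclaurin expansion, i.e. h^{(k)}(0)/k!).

f: a_k = 0, 3, -9/2, 9, -81/4, 243/5, -243/2, 2187/7, -6561/8, …
g: a_k = 0, 16, 0, -256/3, 0, 4096/5, 0, -65536/7, 0, …
f+g: L₀ = lclm(L_f,L_g), ord ≤ 2+2.
L = (-96 - 864·x + 4608·x^2 + 4608·x^3)·Dx + (-50 - 192·x + 672·x^2 + 9216·x^3 + 9216·x^4)·Dx^2 + (-3 + 23·x + 96·x^2 + 512·x^3 + 2304·x^4 + 2304·x^5)·Dx^3  (order 3).
h: a_k = 0, 19, -9/2, -229/3, -81/4, 4339/5, -243/2, -63349/7, -6561/8, …
ICs: h(0) = 0, h′(0) = 19, h′′(0) = -9.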